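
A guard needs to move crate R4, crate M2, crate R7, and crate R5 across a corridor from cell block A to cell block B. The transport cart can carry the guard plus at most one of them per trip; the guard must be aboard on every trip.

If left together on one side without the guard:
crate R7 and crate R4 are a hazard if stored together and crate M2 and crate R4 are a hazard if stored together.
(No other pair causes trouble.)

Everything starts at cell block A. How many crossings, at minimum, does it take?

Counting alone: the guard can take at most 1 across per trip to cell block B, so moving all 4 needs at least 4 loaded trips out, with a return between consecutive ones — at least 7 crossings.
The safety rule pushes this higher. Following every safe sequence of crossings, the most of the 4 that can be at cell block B as the transport cart arrives there on crossing 7 is 3 — never all 4.
So no plan with fewer than 9 crossings exists, and this one achieves 9:
1. Guard goes to cell block B with crate R4.  [cell block A: crate M2, crate R5, crate R7 | cell block B: crate R4]
2. Guard goes back to cell block A alone.  [cell block A: crate M2, crate R5, crate R7 | cell block B: crate R4]
3. Guard goes to cell block B with crate M2.  [cell block A: crate R5, crate R7 | cell block B: crate M2, crate R4]
4. Guard goes back to cell block A with crate R4.  [cell block A: crate R4, crate R5, crate R7 | cell block B: crate M2]
5. Guard goes to cell block B with crate R7.  [cell block A: crate R4, crate R5 | cell block B: crate M2, crate R7]
6. Guard goes back to cell block A alone.  [cell block A: crate R4, crate R5 | cell block B: crate M2, crate R7]
7. Guard goes to cell block B with crate R5.  [cell block A: crate R4 | cell block B: crate M2, crate R5, crate R7]
8. Guard goes back to cell block A alone.  [cell block A: crate R4 | cell block B: crate M2, crate R5, crate R7]
9. Guard goes to cell block B with crate R4.  [cell block A: — | cell block B: crate M2, crate R4, crate R5, crate R7]

9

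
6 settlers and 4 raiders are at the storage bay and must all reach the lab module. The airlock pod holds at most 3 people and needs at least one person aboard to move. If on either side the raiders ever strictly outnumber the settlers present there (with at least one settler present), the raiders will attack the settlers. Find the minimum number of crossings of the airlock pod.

9

Counting alone: each trip to the lab module takes at most 3 across and each return brings at least 1 back, so after t trips out (and t−1 returns) at most 3t − (t−1) of the 10 are across; that first reaches 10 at t = 5, so at least 9 crossings are needed.
The plan below uses exactly 9 crossings, so it is optimal:
1. 2 raiders → the lab module.  (the storage bay: 6S 2R; the lab module: 0S 2R)
2. 1 raider ← the storage bay.  (the storage bay: 6S 3R; the lab module: 0S 1R)
3. 3 raiders → the lab module.  (the storage bay: 6S 0R; the lab module: 0S 4R)
4. 1 raider ← the storage bay.  (the storage bay: 6S 1R; the lab module: 0S 3R)
5. 3 settlers → the lab module.  (the storage bay: 3S 1R; the lab module: 3S 3R)
6. 1 raider ← the storage bay.  (the storage bay: 3S 2R; the lab module: 3S 2R)
7. 1 settler and 2 raiders → the lab module.  (the storage bay: 2S 0R; the lab module: 4S 4R)
8. 1 raider ← the storage bay.  (the storage bay: 2S 1R; the lab module: 4S 3R)
9. 2 settlers and 1 raider → the lab module.  (the storage bay: 0S 0R; the lab module: 6S 4R)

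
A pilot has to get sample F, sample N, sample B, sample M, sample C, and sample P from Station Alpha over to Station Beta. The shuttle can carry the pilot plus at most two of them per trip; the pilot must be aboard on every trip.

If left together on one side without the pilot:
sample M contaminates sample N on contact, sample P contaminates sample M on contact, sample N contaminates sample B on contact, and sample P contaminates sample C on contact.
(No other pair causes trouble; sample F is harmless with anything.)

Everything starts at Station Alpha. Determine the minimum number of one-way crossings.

7

Counting alone: the pilot can take at most 2 across per trip to Station Beta, so moving all 6 needs at least 3 loaded trips out, with a return between consecutive ones — at least 5 crossings.
The safety rule pushes this higher. Following every safe sequence of crossings, the most of the 6 that can be at Station Beta as the shuttle arrives there on crossing 5 is 5 — never all 6.
So no plan with fewer than 7 crossings exists, and this one achieves 7:
1. Pilot goes to Station Beta with sample N and sample P.
2. Pilot goes back to Station Alpha alone.
3. Pilot goes to Station Beta with sample B and sample F.
4. Pilot goes back to Station Alpha with sample N.
5. Pilot goes to Station Beta with sample C and sample M.
6. Pilot goes back to Station Alpha with sample P.
7. Pilot goes to Station Beta with sample N and sample P.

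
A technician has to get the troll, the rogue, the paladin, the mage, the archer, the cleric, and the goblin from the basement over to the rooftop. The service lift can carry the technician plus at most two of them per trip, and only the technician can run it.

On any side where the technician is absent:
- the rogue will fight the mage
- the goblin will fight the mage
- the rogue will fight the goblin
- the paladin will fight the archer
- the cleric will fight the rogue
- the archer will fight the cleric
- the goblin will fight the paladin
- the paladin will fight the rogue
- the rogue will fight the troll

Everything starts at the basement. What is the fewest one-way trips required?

Whatever the first load, the items left behind include a forbidden pair without the technician. No opening move is safe, so no plan exists.

impossible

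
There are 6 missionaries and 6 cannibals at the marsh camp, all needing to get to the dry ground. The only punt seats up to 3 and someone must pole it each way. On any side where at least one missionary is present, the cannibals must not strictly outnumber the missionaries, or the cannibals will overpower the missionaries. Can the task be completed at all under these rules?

Following every safe sequence of crossings from the start, the most of the 12 that can be at the dry ground as the punt arrives there on crossings 1, 3, 5 is 3, 5, 6 respectively; the best ever achieved is 6 of 12.
From crossing 7 on, no configuration arises that was not already reachable earlier: only 17 distinct safe configurations (who is on which side, and where the punt is) can ever be reached, none of them has everyone across, and every continuation just revisits them. They are: 0 missionaries + 0 cannibals across (punt back at the start); 0 missionaries + 1 cannibal across (punt there); 0 missionaries + 1 cannibal across (punt back at the start); 0 missionaries + 2 cannibals across (punt there); 0 missionaries + 2 cannibals across (punt back at the start); 0 missionaries + 3 cannibals across (punt there); 0 missionaries + 3 cannibals across (punt back at the start); 0 missionaries + 4 cannibals across (punt there); 0 missionaries + 4 cannibals across (punt back at the start); 0 missionaries + 5 cannibals across (punt there); 0 missionaries + 5 cannibals across (punt back at the start); 0 missionaries + 6 cannibals across (punt there); 1 missionary + 1 cannibal across (punt there); 1 missionary + 1 cannibal across (punt back at the start); 2 missionaries + 2 cannibals across (punt there); 2 missionaries + 2 cannibals across (punt back at the start); 3 missionaries + 3 cannibals across (punt there). So no valid plan exists.

No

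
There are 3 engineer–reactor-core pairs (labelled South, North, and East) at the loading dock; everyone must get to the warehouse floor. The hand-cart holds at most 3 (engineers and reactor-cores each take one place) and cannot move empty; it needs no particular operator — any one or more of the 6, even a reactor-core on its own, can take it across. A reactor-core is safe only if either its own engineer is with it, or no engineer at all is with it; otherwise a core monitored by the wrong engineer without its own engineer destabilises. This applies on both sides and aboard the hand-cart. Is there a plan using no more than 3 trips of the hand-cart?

Counting alone: each trip to the warehouse floor takes at most 3 across and each return brings at least 1 back, so after t trips out (and t−1 returns) at most 3t − (t−1) of the 6 are across; that first reaches 6 at t = 3, so at least 5 crossings are needed.
Since 3 < 5, 3 crossings cannot be enough. (The shortest complete plan in fact takes 5:)
1. engineer South and reactor-core South cross → the warehouse floor.
2. engineer South crosses ← the loading dock.
3. engineer East, engineer North, and engineer South cross → the warehouse floor.
4. reactor-core South crosses ← the loading dock.
5. reactor-core East, reactor-core North, and reactor-core South cross → the warehouse floor.

No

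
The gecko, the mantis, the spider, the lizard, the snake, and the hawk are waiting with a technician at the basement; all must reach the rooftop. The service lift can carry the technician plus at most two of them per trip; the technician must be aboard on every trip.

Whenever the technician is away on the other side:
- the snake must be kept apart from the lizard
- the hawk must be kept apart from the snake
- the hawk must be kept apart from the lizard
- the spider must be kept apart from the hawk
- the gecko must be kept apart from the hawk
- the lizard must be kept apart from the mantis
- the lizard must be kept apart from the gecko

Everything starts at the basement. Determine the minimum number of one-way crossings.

9

Counting alone: the technician can take at most 2 across per trip to the rooftop, so moving all 6 needs at least 3 loaded trips out, with a return between consecutive ones — at least 5 crossings.
The safety rule pushes this higher. Following every safe sequence of crossings, the most of the 6 that can be at the rooftop as the service lift arrives there on crossings 5, 7 is 4, 5 respectively — never all 6.
So no plan with fewer than 9 crossings exists, and this one achieves 9:
1. Technician goes to the rooftop with the hawk and the lizard.
2. Technician goes back to the basement with the lizard.
3. Technician goes to the rooftop with the lizard and the mantis.
4. Technician goes back to the basement with the lizard.
5. Technician goes to the rooftop with the gecko and the snake.
6. Technician goes back to the basement with the hawk.
7. Technician goes to the rooftop with the lizard and the spider.
8. Technician goes back to the basement with the lizard.
9. Technician goes to the rooftop with the hawk and the lizard.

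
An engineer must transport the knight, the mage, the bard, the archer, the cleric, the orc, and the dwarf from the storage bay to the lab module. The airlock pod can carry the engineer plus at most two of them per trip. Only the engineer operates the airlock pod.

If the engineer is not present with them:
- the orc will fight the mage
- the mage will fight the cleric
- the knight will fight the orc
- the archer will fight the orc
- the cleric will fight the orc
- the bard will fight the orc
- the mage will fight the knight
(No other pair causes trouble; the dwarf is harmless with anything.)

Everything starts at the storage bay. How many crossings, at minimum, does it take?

Counting alone: the engineer can take at most 2 across per trip to the lab module, so moving all 7 needs at least 4 loaded trips out, with a return between consecutive ones — at least 7 crossings.
The safety rule pushes this higher. Following every safe sequence of crossings, the most of the 7 that can be at the lab module as the airlock pod arrives there on crossings 7, 9 is 5, 6 respectively — never all 7.
So no plan with fewer than 11 crossings exists, and this one achieves 11:
1. Engineer goes to the lab module with the mage and the orc.  [the storage bay: the archer, the bard, the cleric, the dwarf, the knight | the lab module: the mage, the orc]
2. Engineer goes back to the storage bay with the mage.  [the storage bay: the archer, the bard, the cleric, the dwarf, the knight, the mage | the lab module: the orc]
3. Engineer goes to the lab module with the cleric and the knight.  [the storage bay: the archer, the bard, the dwarf, the mage | the lab module: the cleric, the knight, the orc]
4. Engineer goes back to the storage bay with the orc.  [the storage bay: the archer, the bard, the dwarf, the mage, the orc | the lab module: the cleric, the knight]
5. Engineer goes to the lab module with the bard and the orc.  [the storage bay: the archer, the dwarf, the mage | the lab module: the bard, the cleric, the knight, the orc]
6. Engineer goes back to the storage bay with the orc.  [the storage bay: the archer, the dwarf, the mage, the orc | the lab module: the bard, the cleric, the knight]
7. Engineer goes to the lab module with the archer and the mage.  [the storage bay: the dwarf, the orc | the lab module: the archer, the bard, the cleric, the knight, the mage]
8. Engineer goes back to the storage bay with the mage.  [the storage bay: the dwarf, the mage, the orc | the lab module: the archer, the bard, the cleric, the knight]
9. Engineer goes to the lab module with the dwarf and the mage.  [the storage bay: the orc | the lab module: the archer, the bard, the cleric, the dwarf, the knight, the mage]
10. Engineer goes back to the storage bay with the mage.  [the storage bay: the mage, the orc | the lab module: the archer, the bard, the cleric, the dwarf, the knight]
11. Engineer goes to the lab module with the mage and the orc.  [the storage bay: — | the lab module: the archer, the bard, the cleric, the dwarf, the knight, the mage, the orc]

11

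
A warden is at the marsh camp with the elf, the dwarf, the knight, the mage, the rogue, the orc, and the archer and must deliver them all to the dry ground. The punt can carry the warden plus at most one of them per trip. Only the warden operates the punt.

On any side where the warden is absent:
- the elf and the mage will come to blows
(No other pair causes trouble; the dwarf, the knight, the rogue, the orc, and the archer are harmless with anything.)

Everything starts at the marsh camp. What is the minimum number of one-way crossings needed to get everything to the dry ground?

13

Counting alone: the warden can take at most 1 across per trip to the dry ground, so moving all 7 needs at least 7 loaded trips out, with a return between consecutive ones — at least 13 crossings.
The plan below uses exactly 13 crossings, so it is optimal:
1. Warden goes to the dry ground with the elf.
2. Warden goes back to the marsh camp alone.
3. Warden goes to the dry ground with the dwarf.
4. Warden goes back to the marsh camp alone.
5. Warden goes to the dry ground with the knight.
6. Warden goes back to the marsh camp alone.
7. Warden goes to the dry ground with the rogue.
8. Warden goes back to the marsh camp alone.
9. Warden goes to the dry ground with the orc.
10. Warden goes back to the marsh camp alone.
11. Warden goes to the dry ground with the archer.
12. Warden goes back to the marsh camp alone.
13. Warden goes to the dry ground with the mage.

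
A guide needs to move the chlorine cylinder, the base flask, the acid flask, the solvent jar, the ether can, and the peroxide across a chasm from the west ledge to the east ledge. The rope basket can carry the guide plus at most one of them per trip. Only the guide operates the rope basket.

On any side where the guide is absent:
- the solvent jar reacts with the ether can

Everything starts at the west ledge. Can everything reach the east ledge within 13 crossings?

Yes — this plan uses 11 crossings (≤ 13):
1. Guide goes to the east ledge with the solvent jar.
2. Guide goes back to the west ledge alone.
3. Guide goes to the east ledge with the chlorine cylinder.
4. Guide goes back to the west ledge alone.
5. Guide goes to the east ledge with the base flask.
6. Guide goes back to the west ledge alone.
7. Guide goes to the east ledge with the acid flask.
8. Guide goes back to the west ledge alone.
9. Guide goes to the east ledge with the peroxide.
10. Guide goes back to the west ledge alone.
11. Guide goes to the east ledge with the ether can.

Yes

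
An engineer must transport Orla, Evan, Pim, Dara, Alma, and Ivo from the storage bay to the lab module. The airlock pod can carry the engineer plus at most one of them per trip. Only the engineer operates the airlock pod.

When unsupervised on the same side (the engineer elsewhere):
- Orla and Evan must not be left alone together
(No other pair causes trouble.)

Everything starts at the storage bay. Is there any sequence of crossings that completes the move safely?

1. Engineer goes to the lab module with Orla.  [the storage bay: Alma, Dara, Evan, Ivo, Pim | the lab module: Orla]
2. Engineer goes back to the storage bay alone.  [the storage bay: Alma, Dara, Evan, Ivo, Pim | the lab module: Orla]
3. Engineer goes to the lab module with Pim.  [the storage bay: Alma, Dara, Evan, Ivo | the lab module: Orla, Pim]
4. Engineer goes back to the storage bay alone.  [the storage bay: Alma, Dara, Evan, Ivo | the lab module: Orla, Pim]
5. Engineer goes to the lab module with Dara.  [the storage bay: Alma, Evan, Ivo | the lab module: Dara, Orla, Pim]
6. Engineer goes back to the storage bay alone.  [the storage bay: Alma, Evan, Ivo | the lab module: Dara, Orla, Pim]
7. Engineer goes to the lab module with Alma.  [the storage bay: Evan, Ivo | the lab module: Alma, Dara, Orla, Pim]
8. Engineer goes back to the storage bay alone.  [the storage bay: Evan, Ivo | the lab module: Alma, Dara, Orla, Pim]
9. Engineer goes to the lab module with Ivo.  [the storage bay: Evan | the lab module: Alma, Dara, Ivo, Orla, Pim]
10. Engineer goes back to the storage bay alone.  [the storage bay: Evan | the lab module: Alma, Dara, Ivo, Orla, Pim]
11. Engineer goes to the lab module with Evan.  [the storage bay: — | the lab module: Alma, Dara, Evan, Ivo, Orla, Pim]

Yes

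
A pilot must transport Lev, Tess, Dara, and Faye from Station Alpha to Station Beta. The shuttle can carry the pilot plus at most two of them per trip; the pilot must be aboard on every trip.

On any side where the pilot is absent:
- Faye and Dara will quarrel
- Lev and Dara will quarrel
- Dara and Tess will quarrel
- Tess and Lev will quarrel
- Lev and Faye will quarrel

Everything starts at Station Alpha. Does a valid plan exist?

Yes

1. Pilot goes to Station Beta with Dara and Lev.
2. Pilot goes back to Station Alpha with Lev.
3. Pilot goes to Station Beta with Faye and Tess.
4. Pilot goes back to Station Alpha with Dara.
5. Pilot goes to Station Beta with Dara and Lev.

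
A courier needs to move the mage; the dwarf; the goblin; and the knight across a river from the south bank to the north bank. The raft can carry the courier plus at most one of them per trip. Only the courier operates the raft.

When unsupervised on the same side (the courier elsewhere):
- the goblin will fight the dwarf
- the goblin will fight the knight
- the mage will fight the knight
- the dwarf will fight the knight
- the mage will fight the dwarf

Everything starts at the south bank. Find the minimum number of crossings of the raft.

Whatever the first load, the items left behind include a forbidden pair without the courier. No opening move is safe, so no plan exists.

impossible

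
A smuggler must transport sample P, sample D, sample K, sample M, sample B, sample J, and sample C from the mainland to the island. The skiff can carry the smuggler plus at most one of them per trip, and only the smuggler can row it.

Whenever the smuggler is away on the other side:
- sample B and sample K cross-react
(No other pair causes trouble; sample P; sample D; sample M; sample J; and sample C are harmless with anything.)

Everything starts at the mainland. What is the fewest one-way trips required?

Counting alone: the smuggler can take at most 1 across per trip to the island, so moving all 7 needs at least 7 loaded trips out, with a return between consecutive ones — at least 13 crossings.
The plan below uses exactly 13 crossings, so it is optimal:
1. Smuggler goes to the island with sample K.  [the mainland: sample B, sample C, sample D, sample J, sample M, sample P | the island: sample K]
2. Smuggler goes back to the mainland alone.  [the mainland: sample B, sample C, sample D, sample J, sample M, sample P | the island: sample K]
3. Smuggler goes to the island with sample P.  [the mainland: sample B, sample C, sample D, sample J, sample M | the island: sample K, sample P]
4. Smuggler goes back to the mainland alone.  [the mainland: sample B, sample C, sample D, sample J, sample M | the island: sample K, sample P]
5. Smuggler goes to the island with sample D.  [the mainland: sample B, sample C, sample J, sample M | the island: sample D, sample K, sample P]
6. Smuggler goes back to the mainland alone.  [the mainland: sample B, sample C, sample J, sample M | the island: sample D, sample K, sample P]
7. Smuggler goes to the island with sample M.  [the mainland: sample B, sample C, sample J | the island: sample D, sample K, sample M, sample P]
8. Smuggler goes back to the mainland alone.  [the mainland: sample B, sample C, sample J | the island: sample D, sample K, sample M, sample P]
9. Smuggler goes to the island with sample J.  [the mainland: sample B, sample C | the island: sample D, sample J, sample K, sample M, sample P]
10. Smuggler goes back to the mainland alone.  [the mainland: sample B, sample C | the island: sample D, sample J, sample K, sample M, sample P]
11. Smuggler goes to the island with sample C.  [the mainland: sample B | the island: sample C, sample D, sample J, sample K, sample M, sample P]
12. Smuggler goes back to the mainland alone.  [the mainland: sample B | the island: sample C, sample D, sample J, sample K, sample M, sample P]
13. Smuggler goes to the island with sample B.  [the mainland: — | the island: sample B, sample C, sample D, sample J, sample K, sample M, sample P]

13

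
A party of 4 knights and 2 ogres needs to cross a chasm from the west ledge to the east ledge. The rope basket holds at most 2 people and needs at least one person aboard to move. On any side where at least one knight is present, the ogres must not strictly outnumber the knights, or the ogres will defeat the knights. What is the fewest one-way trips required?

9

Counting alone: each trip to the east ledge takes at most 2 across and each return brings at least 1 back, so after t trips out (and t−1 returns) at most 2t − (t−1) of the 6 are across; that first reaches 6 at t = 5, so at least 9 crossings are needed.
The plan below uses exactly 9 crossings, so it is optimal:
1. 2 ogres → the east ledge.  (the west ledge: 4K 0O; the east ledge: 0K 2O)
2. 1 ogre ← the west ledge.  (the west ledge: 4K 1O; the east ledge: 0K 1O)
3. 2 knights → the east ledge.  (the west ledge: 2K 1O; the east ledge: 2K 1O)
4. 1 ogre ← the west ledge.  (the west ledge: 2K 2O; the east ledge: 2K 0O)
5. 2 ogres → the east ledge.  (the west ledge: 2K 0O; the east ledge: 2K 2O)
6. 1 ogre ← the west ledge.  (the west ledge: 2K 1O; the east ledge: 2K 1O)
7. 1 knight and 1 ogre → the east ledge.  (the west ledge: 1K 0O; the east ledge: 3K 2O)
8. 1 ogre ← the west ledge.  (the west ledge: 1K 1O; the east ledge: 3K 1O)
9. 1 knight and 1 ogre → the east ledge.  (the west ledge: 0K 0O; the east ledge: 4K 2O)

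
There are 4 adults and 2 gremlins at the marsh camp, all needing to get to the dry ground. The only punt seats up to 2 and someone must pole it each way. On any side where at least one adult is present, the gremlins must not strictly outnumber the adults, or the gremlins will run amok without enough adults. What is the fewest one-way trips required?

9

Counting alone: each trip to the dry ground takes at most 2 across and each return brings at least 1 back, so after t trips out (and t−1 returns) at most 2t − (t−1) of the 6 are across; that first reaches 6 at t = 5, so at least 9 crossings are needed.
The plan below uses exactly 9 crossings, so it is optimal:
1. 2 gremlins → the dry ground.  (the marsh camp: 4A 0G; the dry ground: 0A 2G)
2. 1 gremlin ← the marsh camp.  (the marsh camp: 4A 1G; the dry ground: 0A 1G)
3. 2 adults → the dry ground.  (the marsh camp: 2A 1G; the dry ground: 2A 1G)
4. 1 gremlin ← the marsh camp.  (the marsh camp: 2A 2G; the dry ground: 2A 0G)
5. 2 gremlins → the dry ground.  (the marsh camp: 2A 0G; the dry ground: 2A 2G)
6. 1 gremlin ← the marsh camp.  (the marsh camp: 2A 1G; the dry ground: 2A 1G)
7. 1 adult and 1 gremlin → the dry ground.  (the marsh camp: 1A 0G; the dry ground: 3A 2G)
8. 1 gremlin ← the marsh camp.  (the marsh camp: 1A 1G; the dry ground: 3A 1G)
9. 1 adult and 1 gremlin → the dry ground.  (the marsh camp: 0A 0G; the dry ground: 4A 2G)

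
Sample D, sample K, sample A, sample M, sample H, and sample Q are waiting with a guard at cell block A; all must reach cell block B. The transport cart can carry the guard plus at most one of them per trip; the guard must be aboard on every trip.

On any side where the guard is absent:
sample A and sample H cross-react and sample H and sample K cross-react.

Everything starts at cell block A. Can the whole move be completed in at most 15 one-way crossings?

Yes — this plan uses 13 crossings (≤ 15):
1. Guard goes to cell block B with sample H.
2. Guard goes back to cell block A alone.
3. Guard goes to cell block B with sample D.
4. Guard goes back to cell block A alone.
5. Guard goes to cell block B with sample K.
6. Guard goes back to cell block A with sample H.
7. Guard goes to cell block B with sample A.
8. Guard goes back to cell block A alone.
9. Guard goes to cell block B with sample M.
10. Guard goes back to cell block A alone.
11. Guard goes to cell block B with sample Q.
12. Guard goes back to cell block A alone.
13. Guard goes to cell block B with sample H.

Yes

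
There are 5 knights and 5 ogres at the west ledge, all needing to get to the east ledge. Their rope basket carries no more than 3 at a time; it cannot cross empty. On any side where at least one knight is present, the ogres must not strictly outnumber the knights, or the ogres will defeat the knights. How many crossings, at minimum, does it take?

11

Counting alone: each trip to the east ledge takes at most 3 across and each return brings at least 1 back, so after t trips out (and t−1 returns) at most 3t − (t−1) of the 10 are across; that first reaches 10 at t = 5, so at least 9 crossings are needed.
The safety rule pushes this higher. Following every safe sequence of crossings, the most of the 10 that can be at the east ledge as the rope basket arrives there on crossing 9 is 9 — never all 10.
So no plan with fewer than 11 crossings exists, and this one achieves 11:
1. 2 ogres → the east ledge.  (the west ledge: 5K 3O; the east ledge: 0K 2O)
2. 1 ogre ← the west ledge.  (the west ledge: 5K 4O; the east ledge: 0K 1O)
3. 3 ogres → the east ledge.  (the west ledge: 5K 1O; the east ledge: 0K 4O)
4. 1 ogre ← the west ledge.  (the west ledge: 5K 2O; the east ledge: 0K 3O)
5. 3 knights → the east ledge.  (the west ledge: 2K 2O; the east ledge: 3K 3O)
6. 1 knight and 1 ogre ← the west ledge.  (the west ledge: 3K 3O; the east ledge: 2K 2O)
7. 3 knights → the east ledge.  (the west ledge: 0K 3O; the east ledge: 5K 2O)
8. 1 ogre ← the west ledge.  (the west ledge: 0K 4O; the east ledge: 5K 1O)
9. 2 ogres → the east ledge.  (the west ledge: 0K 2O; the east ledge: 5K 3O)
10. 1 ogre ← the west ledge.  (the west ledge: 0K 3O; the east ledge: 5K 2O)
11. 3 ogres → the east ledge.  (the west ledge: 0K 0O; the east ledge: 5K 5O)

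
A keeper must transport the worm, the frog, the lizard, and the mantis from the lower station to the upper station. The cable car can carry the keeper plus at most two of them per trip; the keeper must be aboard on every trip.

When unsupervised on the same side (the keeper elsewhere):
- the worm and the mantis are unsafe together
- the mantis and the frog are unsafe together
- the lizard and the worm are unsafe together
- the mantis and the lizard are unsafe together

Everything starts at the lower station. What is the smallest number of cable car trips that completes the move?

5

Counting alone: the keeper can take at most 2 across per trip to the upper station, so moving all 4 needs at least 2 loaded trips out, with a return between consecutive ones — at least 3 crossings.
The safety rule pushes this higher. Following every safe sequence of crossings, the most of the 4 that can be at the upper station as the cable car arrives there on crossing 3 is 3 — never all 4.
So no plan with fewer than 5 crossings exists, and this one achieves 5:
1. Keeper goes to the upper station with the mantis and the worm.  [the lower station: the frog, the lizard | the upper station: the mantis, the worm]
2. Keeper goes back to the lower station with the worm.  [the lower station: the frog, the lizard, the worm | the upper station: the mantis]
3. Keeper goes to the upper station with the frog and the worm.  [the lower station: the lizard | the upper station: the frog, the mantis, the worm]
4. Keeper goes back to the lower station with the mantis.  [the lower station: the lizard, the mantis | the upper station: the frog, the worm]
5. Keeper goes to the upper station with the lizard and the mantis.  [the lower station: — | the upper station: the frog, the lizard, the mantis, the worm]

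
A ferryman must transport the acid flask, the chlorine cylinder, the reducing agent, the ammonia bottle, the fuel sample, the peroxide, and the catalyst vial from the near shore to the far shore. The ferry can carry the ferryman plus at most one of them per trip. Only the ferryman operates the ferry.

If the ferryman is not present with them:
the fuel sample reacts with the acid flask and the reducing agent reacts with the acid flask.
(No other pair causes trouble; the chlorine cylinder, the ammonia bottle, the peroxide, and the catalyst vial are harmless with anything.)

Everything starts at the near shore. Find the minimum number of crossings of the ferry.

Counting alone: the ferryman can take at most 1 across per trip to the far shore, so moving all 7 needs at least 7 loaded trips out, with a return between consecutive ones — at least 13 crossings.
The safety rule pushes this higher. Following every safe sequence of crossings, the most of the 7 that can be at the far shore as the ferry arrives there on crossing 13 is 6 — never all 7.
So no plan with fewer than 15 crossings exists, and this one achieves 15:
1. Ferryman goes to the far shore with the acid flask.
2. Ferryman goes back to the near shore alone.
3. Ferryman goes to the far shore with the chlorine cylinder.
4. Ferryman goes back to the near shore alone.
5. Ferryman goes to the far shore with the reducing agent.
6. Ferryman goes back to the near shore with the acid flask.
7. Ferryman goes to the far shore with the fuel sample.
8. Ferryman goes back to the near shore alone.
9. Ferryman goes to the far shore with the ammonia bottle.
10. Ferryman goes back to the near shore alone.
11. Ferryman goes to the far shore with the peroxide.
12. Ferryman goes back to the near shore alone.
13. Ferryman goes to the far shore with the catalyst vial.
14. Ferryman goes back to the near shore alone.
15. Ferryman goes to the far shore with the acid flask.

15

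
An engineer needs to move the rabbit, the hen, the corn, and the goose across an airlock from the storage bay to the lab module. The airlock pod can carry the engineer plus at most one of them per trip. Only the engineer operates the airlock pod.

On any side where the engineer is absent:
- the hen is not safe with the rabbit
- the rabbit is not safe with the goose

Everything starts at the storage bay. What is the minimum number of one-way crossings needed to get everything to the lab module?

Counting alone: the engineer can take at most 1 across per trip to the lab module, so moving all 4 needs at least 4 loaded trips out, with a return between consecutive ones — at least 7 crossings.
The safety rule pushes this higher. Following every safe sequence of crossings, the most of the 4 that can be at the lab module as the airlock pod arrives there on crossing 7 is 3 — never all 4.
So no plan with fewer than 9 crossings exists, and this one achieves 9:
1. Engineer goes to the lab module with the rabbit.  [the storage bay: the corn, the goose, the hen | the lab module: the rabbit]
2. Engineer goes back to the storage bay alone.  [the storage bay: the corn, the goose, the hen | the lab module: the rabbit]
3. Engineer goes to the lab module with the hen.  [the storage bay: the corn, the goose | the lab module: the hen, the rabbit]
4. Engineer goes back to the storage bay with the rabbit.  [the storage bay: the corn, the goose, the rabbit | the lab module: the hen]
5. Engineer goes to the lab module with the goose.  [the storage bay: the corn, the rabbit | the lab module: the goose, the hen]
6. Engineer goes back to the storage bay alone.  [the storage bay: the corn, the rabbit | the lab module: the goose, the hen]
7. Engineer goes to the lab module with the corn.  [the storage bay: the rabbit | the lab module: the corn, the goose, the hen]
8. Engineer goes back to the storage bay alone.  [the storage bay: the rabbit | the lab module: the corn, the goose, the hen]
9. Engineer goes to the lab module with the rabbit.  [the storage bay: — | the lab module: the corn, the goose, the hen, the rabbit]

9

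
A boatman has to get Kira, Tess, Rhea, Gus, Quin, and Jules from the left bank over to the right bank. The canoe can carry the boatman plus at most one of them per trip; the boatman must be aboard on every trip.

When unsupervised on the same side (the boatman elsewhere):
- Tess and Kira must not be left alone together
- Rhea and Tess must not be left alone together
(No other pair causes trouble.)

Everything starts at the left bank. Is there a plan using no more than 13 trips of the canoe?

Yes — this plan uses 13 crossings (≤ 13):
1. Boatman goes to the right bank with Tess.
2. Boatman goes back to the left bank alone.
3. Boatman goes to the right bank with Kira.
4. Boatman goes back to the left bank with Tess.
5. Boatman goes to the right bank with Rhea.
6. Boatman goes back to the left bank alone.
7. Boatman goes to the right bank with Gus.
8. Boatman goes back to the left bank alone.
9. Boatman goes to the right bank with Quin.
10. Boatman goes back to the left bank alone.
11. Boatman goes to the right bank with Jules.
12. Boatman goes back to the left bank alone.
13. Boatman goes to the right bank with Tess.

Yes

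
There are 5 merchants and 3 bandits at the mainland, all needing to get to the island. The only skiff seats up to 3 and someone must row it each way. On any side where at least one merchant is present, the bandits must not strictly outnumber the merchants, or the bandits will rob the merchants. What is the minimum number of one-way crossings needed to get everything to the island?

7

Counting alone: each trip to the island takes at most 3 across and each return brings at least 1 back, so after t trips out (and t−1 returns) at most 3t − (t−1) of the 8 are across; that first reaches 8 at t = 4, so at least 7 crossings are needed.
The plan below uses exactly 7 crossings, so it is optimal:
1. 2 bandits → the island.  (the mainland: 5M 1B; the island: 0M 2B)
2. 1 bandit ← the mainland.  (the mainland: 5M 2B; the island: 0M 1B)
3. 2 merchants and 1 bandit → the island.  (the mainland: 3M 1B; the island: 2M 2B)
4. 1 bandit ← the mainland.  (the mainland: 3M 2B; the island: 2M 1B)
5. 1 merchant and 2 bandits → the island.  (the mainland: 2M 0B; the island: 3M 3B)
6. 1 bandit ← the mainland.  (the mainland: 2M 1B; the island: 3M 2B)
7. 2 merchants and 1 bandit → the island.  (the mainland: 0M 0B; the island: 5M 3B)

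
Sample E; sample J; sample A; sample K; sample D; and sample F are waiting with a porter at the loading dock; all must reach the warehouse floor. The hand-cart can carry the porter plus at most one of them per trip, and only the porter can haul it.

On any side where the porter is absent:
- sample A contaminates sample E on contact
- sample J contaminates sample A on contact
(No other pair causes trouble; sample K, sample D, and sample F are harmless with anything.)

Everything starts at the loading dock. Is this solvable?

1. Porter goes to the warehouse floor with sample A.  [the loading dock: sample D, sample E, sample F, sample J, sample K | the warehouse floor: sample A]
2. Porter goes back to the loading dock alone.  [the loading dock: sample D, sample E, sample F, sample J, sample K | the warehouse floor: sample A]
3. Porter goes to the warehouse floor with sample E.  [the loading dock: sample D, sample F, sample J, sample K | the warehouse floor: sample A, sample E]
4. Porter goes back to the loading dock with sample A.  [the loading dock: sample A, sample D, sample F, sample J, sample K | the warehouse floor: sample E]
5. Porter goes to the warehouse floor with sample J.  [the loading dock: sample A, sample D, sample F, sample K | the warehouse floor: sample E, sample J]
6. Porter goes back to the loading dock alone.  [the loading dock: sample A, sample D, sample F, sample K | the warehouse floor: sample E, sample J]
7. Porter goes to the warehouse floor with sample K.  [the loading dock: sample A, sample D, sample F | the warehouse floor: sample E, sample J, sample K]
8. Porter goes back to the loading dock alone.  [the loading dock: sample A, sample D, sample F | the warehouse floor: sample E, sample J, sample K]
9. Porter goes to the warehouse floor with sample D.  [the loading dock: sample A, sample F | the warehouse floor: sample D, sample E, sample J, sample K]
10. Porter goes back to the loading dock alone.  [the loading dock: sample A, sample F | the warehouse floor: sample D, sample E, sample J, sample K]
11. Porter goes to the warehouse floor with sample F.  [the loading dock: sample A | the warehouse floor: sample D, sample E, sample F, sample J, sample K]
12. Porter goes back to the loading dock alone.  [the loading dock: sample A | the warehouse floor: sample D, sample E, sample F, sample J, sample K]
13. Porter goes to the warehouse floor with sample A.  [the loading dock: — | the warehouse floor: sample A, sample D, sample E, sample F, sample J, sample K]

Yes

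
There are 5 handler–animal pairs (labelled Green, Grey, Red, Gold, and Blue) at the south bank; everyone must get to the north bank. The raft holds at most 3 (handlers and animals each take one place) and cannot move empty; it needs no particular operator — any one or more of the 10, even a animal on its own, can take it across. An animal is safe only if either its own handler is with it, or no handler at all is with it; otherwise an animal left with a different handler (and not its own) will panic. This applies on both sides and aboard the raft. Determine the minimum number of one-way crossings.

Counting alone: each trip to the north bank takes at most 3 across and each return brings at least 1 back, so after t trips out (and t−1 returns) at most 3t − (t−1) of the 10 are across; that first reaches 10 at t = 5, so at least 9 crossings are needed.
The safety rule pushes this higher. Following every safe sequence of crossings, the most of the 10 that can be at the north bank as the raft arrives there on crossing 9 is 9 — never all 10.
So no plan with fewer than 11 crossings exists, and this one achieves 11:
1. animal Green and handler Green cross → the north bank.
2. handler Green crosses ← the south bank.
3. animal Gold, animal Grey, and animal Red cross → the north bank.
4. animal Green crosses ← the south bank.
5. handler Gold, handler Grey, and handler Red cross → the north bank.
6. animal Grey and handler Grey cross ← the south bank.
7. handler Blue, handler Green, and handler Grey cross → the north bank.
8. animal Red crosses ← the south bank.
9. animal Green and animal Grey cross → the north bank.
10. animal Green crosses ← the south bank.
11. animal Blue, animal Green, and animal Red cross → the north bank.

11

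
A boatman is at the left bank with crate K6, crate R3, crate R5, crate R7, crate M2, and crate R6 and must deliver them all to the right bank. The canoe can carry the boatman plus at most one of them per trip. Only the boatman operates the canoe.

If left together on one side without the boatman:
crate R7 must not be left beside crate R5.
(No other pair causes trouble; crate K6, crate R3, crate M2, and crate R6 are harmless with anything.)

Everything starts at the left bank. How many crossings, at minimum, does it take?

Counting alone: the boatman can take at most 1 across per trip to the right bank, so moving all 6 needs at least 6 loaded trips out, with a return between consecutive ones — at least 11 crossings.
The plan below uses exactly 11 crossings, so it is optimal:
1. Boatman goes to the right bank with crate R5.
2. Boatman goes back to the left bank alone.
3. Boatman goes to the right bank with crate K6.
4. Boatman goes back to the left bank alone.
5. Boatman goes to the right bank with crate R3.
6. Boatman goes back to the left bank alone.
7. Boatman goes to the right bank with crate M2.
8. Boatman goes back to the left bank alone.
9. Boatman goes to the right bank with crate R6.
10. Boatman goes back to the left bank alone.
11. Boatman goes to the right bank with crate R7.

11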